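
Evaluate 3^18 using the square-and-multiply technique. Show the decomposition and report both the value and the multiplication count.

Computing 3^18 by squaring (build up from 3^1; each line after the first costs one multiplication):

3^1 = 3
3^2 = (3^1)^2 = 3^2 = 9
3^4 = (3^2)^2 = 9^2 = 81
3^8 = (3^4)^2 = 81^2 = 6561
3^9 = 3 * 3^8 = 3 * 6561 = 19683
3^18 = (3^9)^2 = 19683^2 = 387420489

Result: 387420489
Multiplications needed: 5 (5 lines after 3^1)

3^18 = 387420489. Using exponentiation by squaring, this requires 5 multiplications. The key idea: if the exponent is even, square the half-power; if odd, multiply by the base once.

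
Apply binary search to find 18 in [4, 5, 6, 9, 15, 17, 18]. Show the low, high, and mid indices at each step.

Binary search for 18 in [4, 5, 6, 9, 15, 17, 18]:

lo=0, hi=6, mid=3, arr[mid]=9 -> 9 < 18, search right half
lo=4, hi=6, mid=5, arr[mid]=17 -> 17 < 18, search right half
lo=6, hi=6, mid=6, arr[mid]=18 -> Found target at index 6!

Binary search finds 18 at index 6 after 3 comparisons. The search repeatedly halves the search space by comparing with the middle element.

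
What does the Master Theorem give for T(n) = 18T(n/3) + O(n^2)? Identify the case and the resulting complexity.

Master Theorem for T(n) = 18T(n/3) + O(n^2):

a = 18, b = 3, c = 2
log_b(a) = log_3(18) = 2.6309

Case 1: c = 2 < log_3(18) = 2.6309
T(n) = O(n^(log_3 18))

For T(n) = 18T(n/3) + O(n^2): log_3(18) = 2.6309. This is Case 1 of the Master Theorem (c < log_b(a), work dominated by leaves), giving O(n^(log_3 18)).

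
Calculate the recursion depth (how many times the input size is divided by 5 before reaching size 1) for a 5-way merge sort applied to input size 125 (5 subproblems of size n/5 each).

For divide and conquer with division factor 5:

Problem sizes at each level:
Level 0: 125
Level 1: 25
Level 2: 5
Level 3: 1

The root is level 0 and the size-1 base case is level 3 (the tree spans levels 0 through 3, i.e. 4 levels counting the root), so the depth is the number of divisions: log_5(125) = 3

The recursion tree depth is log_5(125) = 3. At each level, the problem size is divided by 5, so it takes 3 divisions to reduce to a base case of size 1. The algorithm makes 5 recursive calls at each level.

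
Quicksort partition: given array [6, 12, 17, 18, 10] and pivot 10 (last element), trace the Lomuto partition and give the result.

Lomuto partition with pivot = 10:

Initial array: [6, 12, 17, 18, 10]

arr[0]=6 <= 10: swap with position 0, array becomes [6, 12, 17, 18, 10]
arr[1]=12 > 10: no swap
arr[2]=17 > 10: no swap
arr[3]=18 > 10: no swap

Place pivot at position 1: [6, 10, 17, 18, 12]
Pivot position: 1

After partitioning with pivot 10, the array becomes [6, 10, 17, 18, 12]. The pivot is placed at index 1. All elements to the left of the pivot are <= 10, and all elements to the right are > 10.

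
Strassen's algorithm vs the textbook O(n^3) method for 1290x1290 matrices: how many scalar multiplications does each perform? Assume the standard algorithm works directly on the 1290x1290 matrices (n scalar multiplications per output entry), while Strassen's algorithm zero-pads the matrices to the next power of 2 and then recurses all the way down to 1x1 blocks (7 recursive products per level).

Matrix multiplication for 1290x1290 matrices:

Strassen's algorithm requires power-of-2 dimensions. Pad 1290x1290 to 2048x2048 (next power of 2).

Standard algorithm: 1290^3 = 2146689000 multiplications
Strassen's algorithm: 7^(log2(2048)) = 7^11 = 1977326743 multiplications
Savings: 2146689000 - 1977326743 = 169362257 multiplications

Standard: 2146689000 multiplications (1290^3). Strassen: 1977326743 multiplications (7^11, after padding to 2048x2048). Strassen reduces 8 recursive multiplications to 7 at each level.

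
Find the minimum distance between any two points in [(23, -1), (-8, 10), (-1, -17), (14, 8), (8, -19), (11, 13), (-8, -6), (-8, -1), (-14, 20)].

Computing all pairwise distances among 9 points:

d((23, -1), (-8, 10)) = 32.8938
d((23, -1), (-1, -17)) = 28.8444
d((23, -1), (14, 8)) = 12.7279
d((23, -1), (8, -19)) = 23.4307
d((23, -1), (11, 13)) = 18.4391
d((23, -1), (-8, -6)) = 31.4006
d((23, -1), (-8, -1)) = 31.0
d((23, -1), (-14, 20)) = 42.5441
d((-8, 10), (-1, -17)) = 27.8927
d((-8, 10), (14, 8)) = 22.0907
d((-8, 10), (8, -19)) = 33.121
d((-8, 10), (11, 13)) = 19.2354
d((-8, 10), (-8, -6)) = 16.0
d((-8, 10), (-8, -1)) = 11.0
d((-8, 10), (-14, 20)) = 11.6619
d((-1, -17), (14, 8)) = 29.1548
d((-1, -17), (8, -19)) = 9.2195
d((-1, -17), (11, 13)) = 32.311
d((-1, -17), (-8, -6)) = 13.0384
d((-1, -17), (-8, -1)) = 17.4642
d((-1, -17), (-14, 20)) = 39.2173
d((14, 8), (8, -19)) = 27.6586
d((14, 8), (11, 13)) = 5.831
d((14, 8), (-8, -6)) = 26.0768
d((14, 8), (-8, -1)) = 23.7697
d((14, 8), (-14, 20)) = 30.4631
d((8, -19), (11, 13)) = 32.1403
d((8, -19), (-8, -6)) = 20.6155
d((8, -19), (-8, -1)) = 24.0832
d((8, -19), (-14, 20)) = 44.7772
d((11, 13), (-8, -6)) = 26.8701
d((11, 13), (-8, -1)) = 23.6008
d((11, 13), (-14, 20)) = 25.9615
d((-8, -6), (-8, -1)) = 5.0 <-- minimum
d((-8, -6), (-14, 20)) = 26.6833
d((-8, -1), (-14, 20)) = 21.8403

Closest pair: (-8, -6) and (-8, -1) with distance 5.0

The closest pair is (-8, -6) and (-8, -1) with Euclidean distance 5.0. For 9 points, brute-force pairwise comparison is shown above. For large n, the divide-and-conquer algorithm (sort by x, recurse on halves, check the dividing strip) achieves O(n log n).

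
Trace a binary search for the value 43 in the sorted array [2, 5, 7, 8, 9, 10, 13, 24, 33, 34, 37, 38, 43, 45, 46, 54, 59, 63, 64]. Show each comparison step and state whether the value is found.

Binary search for 43 in [2, 5, 7, 8, 9, 10, 13, 24, 33, 34, 37, 38, 43, 45, 46, 54, 59, 63, 64]:

lo=0, hi=18, mid=9, arr[mid]=34 -> 34 < 43, search right half
lo=10, hi=18, mid=14, arr[mid]=46 -> 46 > 43, search left half
lo=10, hi=13, mid=11, arr[mid]=38 -> 38 < 43, search right half
lo=12, hi=13, mid=12, arr[mid]=43 -> Found target at index 12!

Binary search finds 43 at index 12 after 4 comparisons. The search repeatedly halves the search space by comparing with the middle element.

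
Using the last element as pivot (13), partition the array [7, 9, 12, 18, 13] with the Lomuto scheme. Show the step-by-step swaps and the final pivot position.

Lomuto partition with pivot = 13:

Initial array: [7, 9, 12, 18, 13]

arr[0]=7 <= 13: swap with position 0, array becomes [7, 9, 12, 18, 13]
arr[1]=9 <= 13: swap with position 1, array becomes [7, 9, 12, 18, 13]
arr[2]=12 <= 13: swap with position 2, array becomes [7, 9, 12, 18, 13]
arr[3]=18 > 13: no swap

Place pivot at position 3: [7, 9, 12, 13, 18]
Pivot position: 3

After partitioning with pivot 13, the array becomes [7, 9, 12, 13, 18]. The pivot is placed at index 3. All elements to the left of the pivot are <= 13, and all elements to the right are > 13.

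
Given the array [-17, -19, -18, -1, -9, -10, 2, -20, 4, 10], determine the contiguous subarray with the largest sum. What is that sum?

Using Kadane's algorithm on [-17, -19, -18, -1, -9, -10, 2, -20, 4, 10]:

Scanning through the array:
Position 1 (value -19): max_ending_here = -19, max_so_far = -17
Position 2 (value -18): max_ending_here = -18, max_so_far = -17
Position 3 (value -1): max_ending_here = -1, max_so_far = -1
Position 4 (value -9): max_ending_here = -9, max_so_far = -1
Position 5 (value -10): max_ending_here = -10, max_so_far = -1
Position 6 (value 2): max_ending_here = 2, max_so_far = 2
Position 7 (value -20): max_ending_here = -18, max_so_far = 2
Position 8 (value 4): max_ending_here = 4, max_so_far = 4
Position 9 (value 10): max_ending_here = 14, max_so_far = 14

Maximum subarray: [4, 10]
Maximum sum: 14

The maximum subarray is [4, 10] with sum 14. This subarray runs from index 8 to index 9.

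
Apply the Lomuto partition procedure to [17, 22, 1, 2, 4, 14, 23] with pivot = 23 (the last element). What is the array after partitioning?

Lomuto partition with pivot = 23:

Initial array: [17, 22, 1, 2, 4, 14, 23]

arr[0]=17 <= 23: swap with position 0, array becomes [17, 22, 1, 2, 4, 14, 23]
arr[1]=22 <= 23: swap with position 1, array becomes [17, 22, 1, 2, 4, 14, 23]
arr[2]=1 <= 23: swap with position 2, array becomes [17, 22, 1, 2, 4, 14, 23]
arr[3]=2 <= 23: swap with position 3, array becomes [17, 22, 1, 2, 4, 14, 23]
arr[4]=4 <= 23: swap with position 4, array becomes [17, 22, 1, 2, 4, 14, 23]
arr[5]=14 <= 23: swap with position 5, array becomes [17, 22, 1, 2, 4, 14, 23]

Place pivot at position 6: [17, 22, 1, 2, 4, 14, 23]
Pivot position: 6

After partitioning with pivot 23, the array becomes [17, 22, 1, 2, 4, 14, 23]. The pivot is placed at index 6. All elements to the left of the pivot are <= 23, and all elements to the right are > 23.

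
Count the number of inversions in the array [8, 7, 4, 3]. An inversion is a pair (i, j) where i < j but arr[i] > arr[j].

Finding inversions in [8, 7, 4, 3]:

(0, 1): arr[0]=8 > arr[1]=7
(0, 2): arr[0]=8 > arr[2]=4
(0, 3): arr[0]=8 > arr[3]=3
(1, 2): arr[1]=7 > arr[2]=4
(1, 3): arr[1]=7 > arr[3]=3
(2, 3): arr[2]=4 > arr[3]=3

Total inversions: 6

The array has 6 inversion(s): (0,1), (0,2), (0,3), (1,2), (1,3), (2,3). Each pair (i,j) satisfies i < j and arr[i] > arr[j].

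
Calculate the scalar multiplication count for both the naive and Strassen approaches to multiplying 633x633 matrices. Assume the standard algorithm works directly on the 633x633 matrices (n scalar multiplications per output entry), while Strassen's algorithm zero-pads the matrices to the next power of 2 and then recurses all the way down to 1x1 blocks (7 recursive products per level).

Matrix multiplication for 633x633 matrices:

Strassen's algorithm requires power-of-2 dimensions. Pad 633x633 to 1024x1024 (next power of 2).

Standard algorithm: 633^3 = 253636137 multiplications
Strassen's algorithm: 7^(log2(1024)) = 7^10 = 282475249 multiplications
Difference: 253636137 - 282475249 = -28839112 (Strassen uses MORE here due to padding overhead — for small or just-over-power-of-2 n, padding can outweigh the per-level savings)

Standard: 253636137 multiplications (633^3). Strassen: 282475249 multiplications (7^10, after padding to 1024x1024). Strassen reduces 8 recursive multiplications to 7 at each level.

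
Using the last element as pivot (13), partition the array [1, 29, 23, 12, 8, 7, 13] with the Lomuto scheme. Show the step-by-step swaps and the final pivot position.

Lomuto partition with pivot = 13:

Initial array: [1, 29, 23, 12, 8, 7, 13]

arr[0]=1 <= 13: swap with position 0, array becomes [1, 29, 23, 12, 8, 7, 13]
arr[1]=29 > 13: no swap
arr[2]=23 > 13: no swap
arr[3]=12 <= 13: swap with position 1, array becomes [1, 12, 23, 29, 8, 7, 13]
arr[4]=8 <= 13: swap with position 2, array becomes [1, 12, 8, 29, 23, 7, 13]
arr[5]=7 <= 13: swap with position 3, array becomes [1, 12, 8, 7, 23, 29, 13]

Place pivot at position 4: [1, 12, 8, 7, 13, 29, 23]
Pivot position: 4

After partitioning with pivot 13, the array becomes [1, 12, 8, 7, 13, 29, 23]. The pivot is placed at index 4. All elements to the left of the pivot are <= 13, and all elements to the right are > 13.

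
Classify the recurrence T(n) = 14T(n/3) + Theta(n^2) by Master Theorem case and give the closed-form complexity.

Master Theorem for T(n) = 14T(n/3) + O(n^2):

a = 14, b = 3, c = 2
log_b(a) = log_3(14) = 2.4022

Case 1: c = 2 < log_3(14) = 2.4022
T(n) = O(n^(log_3 14))

For T(n) = 14T(n/3) + O(n^2): log_3(14) = 2.4022. This is Case 1 of the Master Theorem (c < log_b(a), work dominated by leaves), giving O(n^(log_3 14)).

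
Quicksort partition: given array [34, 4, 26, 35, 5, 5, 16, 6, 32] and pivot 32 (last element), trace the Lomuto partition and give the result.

Lomuto partition with pivot = 32:

Initial array: [34, 4, 26, 35, 5, 5, 16, 6, 32]

arr[0]=34 > 32: no swap
arr[1]=4 <= 32: swap with position 0, array becomes [4, 34, 26, 35, 5, 5, 16, 6, 32]
arr[2]=26 <= 32: swap with position 1, array becomes [4, 26, 34, 35, 5, 5, 16, 6, 32]
arr[3]=35 > 32: no swap
arr[4]=5 <= 32: swap with position 2, array becomes [4, 26, 5, 35, 34, 5, 16, 6, 32]
arr[5]=5 <= 32: swap with position 3, array becomes [4, 26, 5, 5, 34, 35, 16, 6, 32]
arr[6]=16 <= 32: swap with position 4, array becomes [4, 26, 5, 5, 16, 35, 34, 6, 32]
arr[7]=6 <= 32: swap with position 5, array becomes [4, 26, 5, 5, 16, 6, 34, 35, 32]

Place pivot at position 6: [4, 26, 5, 5, 16, 6, 32, 35, 34]
Pivot position: 6

After partitioning with pivot 32, the array becomes [4, 26, 5, 5, 16, 6, 32, 35, 34]. The pivot is placed at index 6. All elements to the left of the pivot are <= 32, and all elements to the right are > 32.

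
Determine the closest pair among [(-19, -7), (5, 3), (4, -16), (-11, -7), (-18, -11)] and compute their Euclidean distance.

Computing all pairwise distances among 5 points:

d((-19, -7), (5, 3)) = 26.0
d((-19, -7), (4, -16)) = 24.6982
d((-19, -7), (-11, -7)) = 8.0
d((-19, -7), (-18, -11)) = 4.1231 <-- minimum
d((5, 3), (4, -16)) = 19.0263
d((5, 3), (-11, -7)) = 18.868
d((5, 3), (-18, -11)) = 26.9258
d((4, -16), (-11, -7)) = 17.4929
d((4, -16), (-18, -11)) = 22.561
d((-11, -7), (-18, -11)) = 8.0623

Closest pair: (-19, -7) and (-18, -11) with distance 4.1231

The closest pair is (-19, -7) and (-18, -11) with Euclidean distance 4.1231. For 5 points, brute-force pairwise comparison is shown above. For large n, the divide-and-conquer algorithm (sort by x, recurse on halves, check the dividing strip) achieves O(n log n).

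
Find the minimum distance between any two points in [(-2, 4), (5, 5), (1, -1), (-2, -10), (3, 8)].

Computing all pairwise distances among 5 points:

d((-2, 4), (5, 5)) = 7.0711
d((-2, 4), (1, -1)) = 5.831
d((-2, 4), (-2, -10)) = 14.0
d((-2, 4), (3, 8)) = 6.4031
d((5, 5), (1, -1)) = 7.2111
d((5, 5), (-2, -10)) = 16.5529
d((5, 5), (3, 8)) = 3.6056 <-- minimum
d((1, -1), (-2, -10)) = 9.4868
d((1, -1), (3, 8)) = 9.2195
d((-2, -10), (3, 8)) = 18.6815

Closest pair: (5, 5) and (3, 8) with distance 3.6056

The closest pair is (5, 5) and (3, 8) with Euclidean distance 3.6056. For 5 points, brute-force pairwise comparison is shown above. For large n, the divide-and-conquer algorithm (sort by x, recurse on halves, check the dividing strip) achieves O(n log n).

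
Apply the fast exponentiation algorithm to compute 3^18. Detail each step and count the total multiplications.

Computing 3^18 by squaring (build up from 3^1; each line after the first costs one multiplication):

3^1 = 3
3^2 = (3^1)^2 = 3^2 = 9
3^4 = (3^2)^2 = 9^2 = 81
3^8 = (3^4)^2 = 81^2 = 6561
3^9 = 3 * 3^8 = 3 * 6561 = 19683
3^18 = (3^9)^2 = 19683^2 = 387420489

Result: 387420489
Multiplications needed: 5 (5 lines after 3^1)

3^18 = 387420489. Using exponentiation by squaring, this requires 5 multiplications. The key idea: if the exponent is even, square the half-power; if odd, multiply by the base once.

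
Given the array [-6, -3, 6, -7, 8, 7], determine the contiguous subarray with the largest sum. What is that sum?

Using Kadane's algorithm on [-6, -3, 6, -7, 8, 7]:

Scanning through the array:
Position 1 (value -3): max_ending_here = -3, max_so_far = -3
Position 2 (value 6): max_ending_here = 6, max_so_far = 6
Position 3 (value -7): max_ending_here = -1, max_so_far = 6
Position 4 (value 8): max_ending_here = 8, max_so_far = 8
Position 5 (value 7): max_ending_here = 15, max_so_far = 15

Maximum subarray: [8, 7]
Maximum sum: 15

The maximum subarray is [8, 7] with sum 15. This subarray runs from index 4 to index 5.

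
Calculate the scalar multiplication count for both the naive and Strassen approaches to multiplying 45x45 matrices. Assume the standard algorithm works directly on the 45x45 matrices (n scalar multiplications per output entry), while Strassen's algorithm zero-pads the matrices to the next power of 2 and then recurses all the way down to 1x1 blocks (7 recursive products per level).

Matrix multiplication for 45x45 matrices:

Strassen's algorithm requires power-of-2 dimensions. Pad 45x45 to 64x64 (next power of 2).

Standard algorithm: 45^3 = 91125 multiplications
Strassen's algorithm: 7^(log2(64)) = 7^6 = 117649 multiplications
Difference: 91125 - 117649 = -26524 (Strassen uses MORE here due to padding overhead — for small or just-over-power-of-2 n, padding can outweigh the per-level savings)

Standard: 91125 multiplications (45^3). Strassen: 117649 multiplications (7^6, after padding to 64x64). Strassen reduces 8 recursive multiplications to 7 at each level.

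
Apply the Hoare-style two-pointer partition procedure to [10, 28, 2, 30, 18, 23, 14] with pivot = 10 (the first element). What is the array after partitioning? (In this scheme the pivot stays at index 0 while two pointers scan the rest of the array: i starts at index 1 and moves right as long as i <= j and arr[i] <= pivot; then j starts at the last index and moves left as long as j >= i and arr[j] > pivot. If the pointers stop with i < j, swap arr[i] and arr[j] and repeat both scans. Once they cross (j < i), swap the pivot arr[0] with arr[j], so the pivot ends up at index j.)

Hoare-style two-pointer partition with pivot = 10:

Initial array: [10, 28, 2, 30, 18, 23, 14]

Pointers start at i = 1, j = 6.
i stops at index 1 (arr[1]=28 > 10), j stops at index 2 (arr[2]=2 <= 10): swap arr[1] and arr[2], array becomes [10, 2, 28, 30, 18, 23, 14]
i ends at 2, j ends at 1: the pointers have crossed (j < i), so scanning stops.

Swap pivot arr[0] with arr[1] to place pivot at position 1: [2, 10, 28, 30, 18, 23, 14]
Pivot position: 1

After partitioning with pivot 10, the array becomes [2, 10, 28, 30, 18, 23, 14]. The pivot is placed at index 1. All elements to the left of the pivot are <= 10, and all elements to the right are > 10.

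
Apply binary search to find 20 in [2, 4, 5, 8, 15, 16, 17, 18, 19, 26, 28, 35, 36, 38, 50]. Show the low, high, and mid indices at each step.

Binary search for 20 in [2, 4, 5, 8, 15, 16, 17, 18, 19, 26, 28, 35, 36, 38, 50]:

lo=0, hi=14, mid=7, arr[mid]=18 -> 18 < 20, search right half
lo=8, hi=14, mid=11, arr[mid]=35 -> 35 > 20, search left half
lo=8, hi=10, mid=9, arr[mid]=26 -> 26 > 20, search left half
lo=8, hi=8, mid=8, arr[mid]=19 -> 19 < 20, search right half
lo=9 > hi=8, target 20 not found

Binary search determines that 20 is not in the array after 4 comparisons. The search space was exhausted without finding the target.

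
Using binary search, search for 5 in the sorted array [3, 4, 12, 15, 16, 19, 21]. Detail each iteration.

Binary search for 5 in [3, 4, 12, 15, 16, 19, 21]:

lo=0, hi=6, mid=3, arr[mid]=15 -> 15 > 5, search left half
lo=0, hi=2, mid=1, arr[mid]=4 -> 4 < 5, search right half
lo=2, hi=2, mid=2, arr[mid]=12 -> 12 > 5, search left half
lo=2 > hi=1, target 5 not found

Binary search determines that 5 is not in the array after 3 comparisons. The search space was exhausted without finding the target.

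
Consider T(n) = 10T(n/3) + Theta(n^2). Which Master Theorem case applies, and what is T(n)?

Master Theorem for T(n) = 10T(n/3) + O(n^2):

a = 10, b = 3, c = 2
log_b(a) = log_3(10) = 2.0959

Case 1: c = 2 < log_3(10) = 2.0959
T(n) = O(n^(log_3 10))

For T(n) = 10T(n/3) + O(n^2): log_3(10) = 2.0959. This is Case 1 of the Master Theorem (c < log_b(a), work dominated by leaves), giving O(n^(log_3 10)).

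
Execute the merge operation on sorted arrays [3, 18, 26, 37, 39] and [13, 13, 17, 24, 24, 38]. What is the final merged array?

Merging process:

Compare 3 vs 13: take 3 from left. Merged: [3]
Compare 18 vs 13: take 13 from right. Merged: [3, 13]
Compare 18 vs 13: take 13 from right. Merged: [3, 13, 13]
Compare 18 vs 17: take 17 from right. Merged: [3, 13, 13, 17]
Compare 18 vs 24: take 18 from left. Merged: [3, 13, 13, 17, 18]
Compare 26 vs 24: take 24 from right. Merged: [3, 13, 13, 17, 18, 24]
Compare 26 vs 24: take 24 from right. Merged: [3, 13, 13, 17, 18, 24, 24]
Compare 26 vs 38: take 26 from left. Merged: [3, 13, 13, 17, 18, 24, 24, 26]
Compare 37 vs 38: take 37 from left. Merged: [3, 13, 13, 17, 18, 24, 24, 26, 37]
Compare 39 vs 38: take 38 from right. Merged: [3, 13, 13, 17, 18, 24, 24, 26, 37, 38]
Append remaining from left: [39]. Merged: [3, 13, 13, 17, 18, 24, 24, 26, 37, 38, 39]

Final merged array: [3, 13, 13, 17, 18, 24, 24, 26, 37, 38, 39]
Total comparisons: 10

The merged array is [3, 13, 13, 17, 18, 24, 24, 26, 37, 38, 39], requiring 10 comparisons. The merge step runs in O(n) time where n is the total number of elements.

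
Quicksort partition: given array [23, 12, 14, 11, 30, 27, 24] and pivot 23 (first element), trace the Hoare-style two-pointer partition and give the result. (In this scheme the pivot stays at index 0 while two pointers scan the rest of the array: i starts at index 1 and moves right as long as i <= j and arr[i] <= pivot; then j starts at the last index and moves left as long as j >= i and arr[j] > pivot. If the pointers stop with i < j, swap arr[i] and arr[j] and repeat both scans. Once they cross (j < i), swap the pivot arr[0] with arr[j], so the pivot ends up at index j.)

Hoare-style two-pointer partition with pivot = 23:

Initial array: [23, 12, 14, 11, 30, 27, 24]

Pointers start at i = 1, j = 6.
i ends at 4, j ends at 3: the pointers have crossed (j < i), so scanning stops.

Swap pivot arr[0] with arr[3] to place pivot at position 3: [11, 12, 14, 23, 30, 27, 24]
Pivot position: 3

After partitioning with pivot 23, the array becomes [11, 12, 14, 23, 30, 27, 24]. The pivot is placed at index 3. All elements to the left of the pivot are <= 23, and all elements to the right are > 23.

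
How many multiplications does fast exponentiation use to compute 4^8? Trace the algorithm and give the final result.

Computing 4^8 by squaring (build up from 4^1; each line after the first costs one multiplication):

4^1 = 4
4^2 = (4^1)^2 = 4^2 = 16
4^4 = (4^2)^2 = 16^2 = 256
4^8 = (4^4)^2 = 256^2 = 65536

Result: 65536
Multiplications needed: 3 (3 lines after 4^1)

4^8 = 65536. Using exponentiation by squaring, this requires 3 multiplications. The key idea: if the exponent is even, square the half-power; if odd, multiply by the base once.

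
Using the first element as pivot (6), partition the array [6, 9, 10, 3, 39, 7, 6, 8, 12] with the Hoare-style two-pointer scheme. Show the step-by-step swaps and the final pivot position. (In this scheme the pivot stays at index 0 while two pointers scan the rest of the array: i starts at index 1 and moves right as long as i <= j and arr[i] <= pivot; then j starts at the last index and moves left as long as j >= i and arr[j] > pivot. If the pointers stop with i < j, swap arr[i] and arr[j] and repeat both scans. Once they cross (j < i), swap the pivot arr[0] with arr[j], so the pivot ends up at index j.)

Hoare-style two-pointer partition with pivot = 6:

Initial array: [6, 9, 10, 3, 39, 7, 6, 8, 12]

Pointers start at i = 1, j = 8.
i stops at index 1 (arr[1]=9 > 6), j stops at index 6 (arr[6]=6 <= 6): swap arr[1] and arr[6], array becomes [6, 6, 10, 3, 39, 7, 9, 8, 12]
i stops at index 2 (arr[2]=10 > 6), j stops at index 3 (arr[3]=3 <= 6): swap arr[2] and arr[3], array becomes [6, 6, 3, 10, 39, 7, 9, 8, 12]
i ends at 3, j ends at 2: the pointers have crossed (j < i), so scanning stops.

Swap pivot arr[0] with arr[2] to place pivot at position 2: [3, 6, 6, 10, 39, 7, 9, 8, 12]
Pivot position: 2

After partitioning with pivot 6, the array becomes [3, 6, 6, 10, 39, 7, 9, 8, 12]. The pivot is placed at index 2. All elements to the left of the pivot are <= 6, and all elements to the right are > 6.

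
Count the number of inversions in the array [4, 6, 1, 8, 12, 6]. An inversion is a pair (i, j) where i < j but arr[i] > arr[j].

Finding inversions in [4, 6, 1, 8, 12, 6]:

(0, 2): arr[0]=4 > arr[2]=1
(1, 2): arr[1]=6 > arr[2]=1
(3, 5): arr[3]=8 > arr[5]=6
(4, 5): arr[4]=12 > arr[5]=6

Total inversions: 4

The array has 4 inversion(s): (0,2), (1,2), (3,5), (4,5). Each pair (i,j) satisfies i < j and arr[i] > arr[j].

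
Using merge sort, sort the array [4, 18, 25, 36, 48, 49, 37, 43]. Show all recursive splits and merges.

Merge sort trace:

Split: [4, 18, 25, 36, 48, 49, 37, 43] -> [4, 18, 25, 36] and [48, 49, 37, 43]
  Split: [4, 18, 25, 36] -> [4, 18] and [25, 36]
    Split: [4, 18] -> [4] and [18]
    Merge: [4] + [18] -> [4, 18]
    Split: [25, 36] -> [25] and [36]
    Merge: [25] + [36] -> [25, 36]
  Merge: [4, 18] + [25, 36] -> [4, 18, 25, 36]
  Split: [48, 49, 37, 43] -> [48, 49] and [37, 43]
    Split: [48, 49] -> [48] and [49]
    Merge: [48] + [49] -> [48, 49]
    Split: [37, 43] -> [37] and [43]
    Merge: [37] + [43] -> [37, 43]
  Merge: [48, 49] + [37, 43] -> [37, 43, 48, 49]
Merge: [4, 18, 25, 36] + [37, 43, 48, 49] -> [4, 18, 25, 36, 37, 43, 48, 49]

Final sorted array: [4, 18, 25, 36, 37, 43, 48, 49]

The merge sort proceeds by recursively splitting the array and merging sorted halves.
After all merges, the sorted array is [4, 18, 25, 36, 37, 43, 48, 49].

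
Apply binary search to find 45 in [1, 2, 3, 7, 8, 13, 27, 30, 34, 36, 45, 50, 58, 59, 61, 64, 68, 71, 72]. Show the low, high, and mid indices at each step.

Binary search for 45 in [1, 2, 3, 7, 8, 13, 27, 30, 34, 36, 45, 50, 58, 59, 61, 64, 68, 71, 72]:

lo=0, hi=18, mid=9, arr[mid]=36 -> 36 < 45, search right half
lo=10, hi=18, mid=14, arr[mid]=61 -> 61 > 45, search left half
lo=10, hi=13, mid=11, arr[mid]=50 -> 50 > 45, search left half
lo=10, hi=10, mid=10, arr[mid]=45 -> Found target at index 10!

Binary search finds 45 at index 10 after 4 comparisons. The search repeatedly halves the search space by comparing with the middle element.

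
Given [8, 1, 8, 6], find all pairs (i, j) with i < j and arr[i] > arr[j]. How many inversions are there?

Finding inversions in [8, 1, 8, 6]:

(0, 1): arr[0]=8 > arr[1]=1
(0, 3): arr[0]=8 > arr[3]=6
(2, 3): arr[2]=8 > arr[3]=6

Total inversions: 3

The array has 3 inversion(s): (0,1), (0,3), (2,3). Each pair (i,j) satisfies i < j and arr[i] > arr[j].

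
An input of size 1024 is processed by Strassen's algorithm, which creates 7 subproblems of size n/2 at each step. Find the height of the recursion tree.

For divide and conquer with division factor 2:

Problem sizes at each level:
Level 0: 1024
Level 1: 512
Level 2: 256
Level 3: 128
Level 4: 64
Level 5: 32
Level 6: 16
Level 7: 8
Level 8: 4
Level 9: 2
Level 10: 1

The root is level 0 and the size-1 base case is level 10 (the tree spans levels 0 through 10, i.e. 11 levels counting the root), so the depth is the number of divisions: log_2(1024) = 10

The recursion tree depth is log_2(1024) = 10. At each level, the problem size is divided by 2, so it takes 10 divisions to reduce to a base case of size 1. The algorithm makes 7 recursive calls at each level.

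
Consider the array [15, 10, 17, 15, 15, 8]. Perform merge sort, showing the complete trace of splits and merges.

Merge sort trace:

Split: [15, 10, 17, 15, 15, 8] -> [15, 10, 17] and [15, 15, 8]
  Split: [15, 10, 17] -> [15] and [10, 17]
    Split: [10, 17] -> [10] and [17]
    Merge: [10] + [17] -> [10, 17]
  Merge: [15] + [10, 17] -> [10, 15, 17]
  Split: [15, 15, 8] -> [15] and [15, 8]
    Split: [15, 8] -> [15] and [8]
    Merge: [15] + [8] -> [8, 15]
  Merge: [15] + [8, 15] -> [8, 15, 15]
Merge: [10, 15, 17] + [8, 15, 15] -> [8, 10, 15, 15, 15, 17]

Final sorted array: [8, 10, 15, 15, 15, 17]

The merge sort proceeds by recursively splitting the array and merging sorted halves.
After all merges, the sorted array is [8, 10, 15, 15, 15, 17].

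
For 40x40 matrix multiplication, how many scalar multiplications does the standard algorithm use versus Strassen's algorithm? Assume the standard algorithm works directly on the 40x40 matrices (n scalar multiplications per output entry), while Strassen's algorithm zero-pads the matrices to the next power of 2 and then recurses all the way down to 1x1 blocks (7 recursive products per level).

Matrix multiplication for 40x40 matrices:

Strassen's algorithm requires power-of-2 dimensions. Pad 40x40 to 64x64 (next power of 2).

Standard algorithm: 40^3 = 64000 multiplications
Strassen's algorithm: 7^(log2(64)) = 7^6 = 117649 multiplications
Difference: 64000 - 117649 = -53649 (Strassen uses MORE here due to padding overhead — for small or just-over-power-of-2 n, padding can outweigh the per-level savings)

Standard: 64000 multiplications (40^3). Strassen: 117649 multiplications (7^6, after padding to 64x64). Strassen reduces 8 recursive multiplications to 7 at each level.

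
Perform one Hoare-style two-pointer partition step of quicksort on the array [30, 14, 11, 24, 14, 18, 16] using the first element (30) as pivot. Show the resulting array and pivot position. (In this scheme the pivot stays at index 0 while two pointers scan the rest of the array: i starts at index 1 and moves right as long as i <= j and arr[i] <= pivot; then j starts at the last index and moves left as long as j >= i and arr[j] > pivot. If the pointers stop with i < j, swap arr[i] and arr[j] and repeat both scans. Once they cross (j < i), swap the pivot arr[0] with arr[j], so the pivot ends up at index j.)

Hoare-style two-pointer partition with pivot = 30:

Initial array: [30, 14, 11, 24, 14, 18, 16]

Pointers start at i = 1, j = 6.
i ends at 7, j ends at 6: the pointers have crossed (j < i), so scanning stops.

Swap pivot arr[0] with arr[6] to place pivot at position 6: [16, 14, 11, 24, 14, 18, 30]
Pivot position: 6

After partitioning with pivot 30, the array becomes [16, 14, 11, 24, 14, 18, 30]. The pivot is placed at index 6. All elements to the left of the pivot are <= 30, and all elements to the right are > 30.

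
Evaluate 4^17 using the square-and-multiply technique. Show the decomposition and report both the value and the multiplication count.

Computing 4^17 by squaring (build up from 4^1; each line after the first costs one multiplication):

4^1 = 4
4^2 = (4^1)^2 = 4^2 = 16
4^4 = (4^2)^2 = 16^2 = 256
4^8 = (4^4)^2 = 256^2 = 65536
4^16 = (4^8)^2 = 65536^2 = 4294967296
4^17 = 4 * 4^16 = 4 * 4294967296 = 17179869184

Result: 17179869184
Multiplications needed: 5 (5 lines after 4^1)

4^17 = 17179869184. Using exponentiation by squaring, this requires 5 multiplications. The key idea: if the exponent is even, square the half-power; if odd, multiply by the base once.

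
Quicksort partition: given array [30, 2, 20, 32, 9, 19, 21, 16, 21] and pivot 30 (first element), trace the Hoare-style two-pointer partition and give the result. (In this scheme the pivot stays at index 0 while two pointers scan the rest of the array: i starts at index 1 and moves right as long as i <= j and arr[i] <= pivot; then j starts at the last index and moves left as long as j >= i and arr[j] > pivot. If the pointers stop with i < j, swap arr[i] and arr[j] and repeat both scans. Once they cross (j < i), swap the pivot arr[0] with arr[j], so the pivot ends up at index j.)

Hoare-style two-pointer partition with pivot = 30:

Initial array: [30, 2, 20, 32, 9, 19, 21, 16, 21]

Pointers start at i = 1, j = 8.
i stops at index 3 (arr[3]=32 > 30), j stops at index 8 (arr[8]=21 <= 30): swap arr[3] and arr[8], array becomes [30, 2, 20, 21, 9, 19, 21, 16, 32]
i ends at 8, j ends at 7: the pointers have crossed (j < i), so scanning stops.

Swap pivot arr[0] with arr[7] to place pivot at position 7: [16, 2, 20, 21, 9, 19, 21, 30, 32]
Pivot position: 7

After partitioning with pivot 30, the array becomes [16, 2, 20, 21, 9, 19, 21, 30, 32]. The pivot is placed at index 7. All elements to the left of the pivot are <= 30, and all elements to the right are > 30.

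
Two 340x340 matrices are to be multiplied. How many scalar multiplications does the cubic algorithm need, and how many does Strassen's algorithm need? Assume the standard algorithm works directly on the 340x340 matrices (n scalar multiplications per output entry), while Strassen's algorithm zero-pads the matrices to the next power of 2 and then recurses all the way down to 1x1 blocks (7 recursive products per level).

Matrix multiplication for 340x340 matrices:

Strassen's algorithm requires power-of-2 dimensions. Pad 340x340 to 512x512 (next power of 2).

Standard algorithm: 340^3 = 39304000 multiplications
Strassen's algorithm: 7^(log2(512)) = 7^9 = 40353607 multiplications
Difference: 39304000 - 40353607 = -1049607 (Strassen uses MORE here due to padding overhead — for small or just-over-power-of-2 n, padding can outweigh the per-level savings)

Standard: 39304000 multiplications (340^3). Strassen: 40353607 multiplications (7^9, after padding to 512x512). Strassen reduces 8 recursive multiplications to 7 at each level.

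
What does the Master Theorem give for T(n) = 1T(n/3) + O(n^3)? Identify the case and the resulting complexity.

Master Theorem for T(n) = 1T(n/3) + O(n^3):

a = 1, b = 3, c = 3
log_b(a) = log_3(1) = 0.0000

Case 3: c = 3 > log_3(1) = 0.0000
T(n) = O(n^3) = O(n^3)

For T(n) = 1T(n/3) + O(n^3): log_3(1) = 0.0000. This is Case 3 of the Master Theorem (c > log_b(a), work dominated by root), giving O(n^3).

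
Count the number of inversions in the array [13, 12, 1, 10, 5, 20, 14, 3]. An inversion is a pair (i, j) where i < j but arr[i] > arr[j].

Finding inversions in [13, 12, 1, 10, 5, 20, 14, 3]:

(0, 1): arr[0]=13 > arr[1]=12
(0, 2): arr[0]=13 > arr[2]=1
(0, 3): arr[0]=13 > arr[3]=10
(0, 4): arr[0]=13 > arr[4]=5
(0, 7): arr[0]=13 > arr[7]=3
(1, 2): arr[1]=12 > arr[2]=1
(1, 3): arr[1]=12 > arr[3]=10
(1, 4): arr[1]=12 > arr[4]=5
(1, 7): arr[1]=12 > arr[7]=3
(3, 4): arr[3]=10 > arr[4]=5
(3, 7): arr[3]=10 > arr[7]=3
(4, 7): arr[4]=5 > arr[7]=3
(5, 6): arr[5]=20 > arr[6]=14
(5, 7): arr[5]=20 > arr[7]=3
(6, 7): arr[6]=14 > arr[7]=3

Total inversions: 15

The array has 15 inversion(s): (0,1), (0,2), (0,3), (0,4), (0,7), (1,2), (1,3), (1,4), (1,7), (3,4), (3,7), (4,7), (5,6), (5,7), (6,7). Each pair (i,j) satisfies i < j and arr[i] > arr[j].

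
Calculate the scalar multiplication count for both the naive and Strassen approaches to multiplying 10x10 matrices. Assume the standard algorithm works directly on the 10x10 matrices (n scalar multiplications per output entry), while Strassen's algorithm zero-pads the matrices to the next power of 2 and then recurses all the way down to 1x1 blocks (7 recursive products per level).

Matrix multiplication for 10x10 matrices:

Strassen's algorithm requires power-of-2 dimensions. Pad 10x10 to 16x16 (next power of 2).

Standard algorithm: 10^3 = 1000 multiplications
Strassen's algorithm: 7^(log2(16)) = 7^4 = 2401 multiplications
Difference: 1000 - 2401 = -1401 (Strassen uses MORE here due to padding overhead — for small or just-over-power-of-2 n, padding can outweigh the per-level savings)

Standard: 1000 multiplications (10^3). Strassen: 2401 multiplications (7^4, after padding to 16x16). Strassen reduces 8 recursive multiplications to 7 at each level.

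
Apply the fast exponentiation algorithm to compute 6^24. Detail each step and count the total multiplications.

Computing 6^24 by squaring (build up from 6^1; each line after the first costs one multiplication):

6^1 = 6
6^2 = (6^1)^2 = 6^2 = 36
6^3 = 6 * 6^2 = 6 * 36 = 216
6^6 = (6^3)^2 = 216^2 = 46656
6^12 = (6^6)^2 = 46656^2 = 2176782336
6^24 = (6^12)^2 = 2176782336^2 = 4738381338321616896

Result: 4738381338321616896
Multiplications needed: 5 (5 lines after 6^1)

6^24 = 4738381338321616896. Using exponentiation by squaring, this requires 5 multiplications. The key idea: if the exponent is even, square the half-power; if odd, multiply by the base once.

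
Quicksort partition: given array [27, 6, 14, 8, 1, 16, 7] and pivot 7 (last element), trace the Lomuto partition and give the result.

Lomuto partition with pivot = 7:

Initial array: [27, 6, 14, 8, 1, 16, 7]

arr[0]=27 > 7: no swap
arr[1]=6 <= 7: swap with position 0, array becomes [6, 27, 14, 8, 1, 16, 7]
arr[2]=14 > 7: no swap
arr[3]=8 > 7: no swap
arr[4]=1 <= 7: swap with position 1, array becomes [6, 1, 14, 8, 27, 16, 7]
arr[5]=16 > 7: no swap

Place pivot at position 2: [6, 1, 7, 8, 27, 16, 14]
Pivot position: 2

After partitioning with pivot 7, the array becomes [6, 1, 7, 8, 27, 16, 14]. The pivot is placed at index 2. All elements to the left of the pivot are <= 7, and all elements to the right are > 7.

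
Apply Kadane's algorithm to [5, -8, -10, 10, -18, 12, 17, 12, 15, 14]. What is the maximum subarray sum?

Using Kadane's algorithm on [5, -8, -10, 10, -18, 12, 17, 12, 15, 14]:

Scanning through the array:
Position 1 (value -8): max_ending_here = -3, max_so_far = 5
Position 2 (value -10): max_ending_here = -10, max_so_far = 5
Position 3 (value 10): max_ending_here = 10, max_so_far = 10
Position 4 (value -18): max_ending_here = -8, max_so_far = 10
Position 5 (value 12): max_ending_here = 12, max_so_far = 12
Position 6 (value 17): max_ending_here = 29, max_so_far = 29
Position 7 (value 12): max_ending_here = 41, max_so_far = 41
Position 8 (value 15): max_ending_here = 56, max_so_far = 56
Position 9 (value 14): max_ending_here = 70, max_so_far = 70

Maximum subarray: [12, 17, 12, 15, 14]
Maximum sum: 70

The maximum subarray is [12, 17, 12, 15, 14] with sum 70. This subarray runs from index 5 to index 9.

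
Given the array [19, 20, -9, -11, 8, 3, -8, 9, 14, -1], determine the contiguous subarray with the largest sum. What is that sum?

Using Kadane's algorithm on [19, 20, -9, -11, 8, 3, -8, 9, 14, -1]:

Scanning through the array:
Position 1 (value 20): max_ending_here = 39, max_so_far = 39
Position 2 (value -9): max_ending_here = 30, max_so_far = 39
Position 3 (value -11): max_ending_here = 19, max_so_far = 39
Position 4 (value 8): max_ending_here = 27, max_so_far = 39
Position 5 (value 3): max_ending_here = 30, max_so_far = 39
Position 6 (value -8): max_ending_here = 22, max_so_far = 39
Position 7 (value 9): max_ending_here = 31, max_so_far = 39
Position 8 (value 14): max_ending_here = 45, max_so_far = 45
Position 9 (value -1): max_ending_here = 44, max_so_far = 45

Maximum subarray: [19, 20, -9, -11, 8, 3, -8, 9, 14]
Maximum sum: 45

The maximum subarray is [19, 20, -9, -11, 8, 3, -8, 9, 14] with sum 45. This subarray runs from index 0 to index 8.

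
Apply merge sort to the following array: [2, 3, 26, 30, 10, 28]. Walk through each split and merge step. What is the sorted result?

Merge sort trace:

Split: [2, 3, 26, 30, 10, 28] -> [2, 3, 26] and [30, 10, 28]
  Split: [2, 3, 26] -> [2] and [3, 26]
    Split: [3, 26] -> [3] and [26]
    Merge: [3] + [26] -> [3, 26]
  Merge: [2] + [3, 26] -> [2, 3, 26]
  Split: [30, 10, 28] -> [30] and [10, 28]
    Split: [10, 28] -> [10] and [28]
    Merge: [10] + [28] -> [10, 28]
  Merge: [30] + [10, 28] -> [10, 28, 30]
Merge: [2, 3, 26] + [10, 28, 30] -> [2, 3, 10, 26, 28, 30]

Final sorted array: [2, 3, 10, 26, 28, 30]

The merge sort proceeds by recursively splitting the array and merging sorted halves.
After all merges, the sorted array is [2, 3, 10, 26, 28, 30].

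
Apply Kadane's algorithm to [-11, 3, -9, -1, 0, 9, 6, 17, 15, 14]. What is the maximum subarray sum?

Using Kadane's algorithm on [-11, 3, -9, -1, 0, 9, 6, 17, 15, 14]:

Scanning through the array:
Position 1 (value 3): max_ending_here = 3, max_so_far = 3
Position 2 (value -9): max_ending_here = -6, max_so_far = 3
Position 3 (value -1): max_ending_here = -1, max_so_far = 3
Position 4 (value 0): max_ending_here = 0, max_so_far = 3
Position 5 (value 9): max_ending_here = 9, max_so_far = 9
Position 6 (value 6): max_ending_here = 15, max_so_far = 15
Position 7 (value 17): max_ending_here = 32, max_so_far = 32
Position 8 (value 15): max_ending_here = 47, max_so_far = 47
Position 9 (value 14): max_ending_here = 61, max_so_far = 61

Maximum subarray: [0, 9, 6, 17, 15, 14]
Maximum sum: 61

The maximum subarray is [0, 9, 6, 17, 15, 14] with sum 61. This subarray runs from index 4 to index 9.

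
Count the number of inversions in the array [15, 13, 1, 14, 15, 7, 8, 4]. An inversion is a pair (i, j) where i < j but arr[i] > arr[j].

Finding inversions in [15, 13, 1, 14, 15, 7, 8, 4]:

(0, 1): arr[0]=15 > arr[1]=13
(0, 2): arr[0]=15 > arr[2]=1
(0, 3): arr[0]=15 > arr[3]=14
(0, 5): arr[0]=15 > arr[5]=7
(0, 6): arr[0]=15 > arr[6]=8
(0, 7): arr[0]=15 > arr[7]=4
(1, 2): arr[1]=13 > arr[2]=1
(1, 5): arr[1]=13 > arr[5]=7
(1, 6): arr[1]=13 > arr[6]=8
(1, 7): arr[1]=13 > arr[7]=4
(3, 5): arr[3]=14 > arr[5]=7
(3, 6): arr[3]=14 > arr[6]=8
(3, 7): arr[3]=14 > arr[7]=4
(4, 5): arr[4]=15 > arr[5]=7
(4, 6): arr[4]=15 > arr[6]=8
(4, 7): arr[4]=15 > arr[7]=4
(5, 7): arr[5]=7 > arr[7]=4
(6, 7): arr[6]=8 > arr[7]=4

Total inversions: 18

The array has 18 inversion(s): (0,1), (0,2), (0,3), (0,5), (0,6), (0,7), (1,2), (1,5), (1,6), (1,7), (3,5), (3,6), (3,7), (4,5), (4,6), (4,7), (5,7), (6,7). Each pair (i,j) satisfies i < j and arr[i] > arr[j].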